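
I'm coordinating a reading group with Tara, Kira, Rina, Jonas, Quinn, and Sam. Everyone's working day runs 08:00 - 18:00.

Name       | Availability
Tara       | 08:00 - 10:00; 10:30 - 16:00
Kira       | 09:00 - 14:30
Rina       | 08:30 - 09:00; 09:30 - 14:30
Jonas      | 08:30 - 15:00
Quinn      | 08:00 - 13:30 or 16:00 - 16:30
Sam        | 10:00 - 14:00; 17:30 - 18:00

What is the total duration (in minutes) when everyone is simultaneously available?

Tara ∩ Kira: 09:00-10:00, 10:30-14:30.
Tara ∩ Kira ∩ Rina: 09:30-10:00, 10:30-14:30.
Tara ∩ Kira ∩ Rina ∩ Jonas: 09:30-10:00, 10:30-14:30.
Tara ∩ Kira ∩ Rina ∩ Jonas ∩ Quinn: 09:30-10:00, 10:30-13:30.
Tara ∩ Kira ∩ Rina ∩ Jonas ∩ Quinn ∩ Sam: 10:30-13:30.
That's a single block of 180 minutes.

180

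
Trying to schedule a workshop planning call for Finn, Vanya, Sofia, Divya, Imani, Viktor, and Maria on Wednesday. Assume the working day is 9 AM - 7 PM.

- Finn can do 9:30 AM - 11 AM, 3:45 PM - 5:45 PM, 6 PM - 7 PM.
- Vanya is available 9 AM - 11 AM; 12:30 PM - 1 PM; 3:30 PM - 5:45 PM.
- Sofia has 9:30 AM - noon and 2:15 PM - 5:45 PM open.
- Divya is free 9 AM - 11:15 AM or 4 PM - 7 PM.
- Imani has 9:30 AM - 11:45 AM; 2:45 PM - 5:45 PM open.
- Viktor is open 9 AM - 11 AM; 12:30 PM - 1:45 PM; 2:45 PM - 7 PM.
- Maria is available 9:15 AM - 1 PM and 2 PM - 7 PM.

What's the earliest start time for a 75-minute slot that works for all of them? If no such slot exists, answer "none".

Finn ∩ Vanya: 09:30-11:00, 15:45-17:45.
Finn ∩ Vanya ∩ Sofia: 09:30-11:00, 15:45-17:45.
Finn ∩ Vanya ∩ Sofia ∩ Divya: 09:30-11:00, 16:00-17:45.
Finn ∩ Vanya ∩ Sofia ∩ Divya ∩ Imani: 09:30-11:00, 16:00-17:45.
Finn ∩ Vanya ∩ Sofia ∩ Divya ∩ Imani ∩ Viktor: 09:30-11:00, 16:00-17:45.
Finn ∩ Vanya ∩ Sofia ∩ Divya ∩ Imani ∩ Viktor ∩ Maria: 09:30-11:00, 16:00-17:45.
The first common window of at least 75 minutes is 09:30-11:00, so the earliest start is 09:30.

09:30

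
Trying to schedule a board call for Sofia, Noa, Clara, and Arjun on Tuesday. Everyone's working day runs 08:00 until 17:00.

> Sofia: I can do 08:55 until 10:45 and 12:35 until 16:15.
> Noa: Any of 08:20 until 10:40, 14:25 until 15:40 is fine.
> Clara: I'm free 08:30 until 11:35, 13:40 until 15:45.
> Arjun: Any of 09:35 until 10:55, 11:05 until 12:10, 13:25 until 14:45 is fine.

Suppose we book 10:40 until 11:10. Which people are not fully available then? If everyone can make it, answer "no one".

Arjun, Noa, Sofia

Sofia: not fully free for 10:40-11:10. Noa: not fully free for 10:40-11:10. Clara: free for 10:40-11:10. Arjun: not fully free for 10:40-11:10.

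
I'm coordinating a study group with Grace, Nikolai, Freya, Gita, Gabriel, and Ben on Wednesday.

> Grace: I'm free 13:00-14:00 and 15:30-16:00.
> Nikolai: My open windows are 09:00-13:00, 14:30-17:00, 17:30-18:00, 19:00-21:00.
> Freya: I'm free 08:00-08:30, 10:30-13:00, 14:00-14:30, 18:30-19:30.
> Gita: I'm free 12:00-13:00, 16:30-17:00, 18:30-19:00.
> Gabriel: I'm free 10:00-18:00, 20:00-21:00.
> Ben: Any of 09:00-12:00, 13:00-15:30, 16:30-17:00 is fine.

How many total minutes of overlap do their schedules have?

Grace ∩ Nikolai: 15:30-16:00.
Grace ∩ Nikolai ∩ Freya: ∅.
Grace ∩ Nikolai ∩ Freya ∩ Gita: ∅.
Grace ∩ Nikolai ∩ Freya ∩ Gita ∩ Gabriel: ∅.
Grace ∩ Nikolai ∩ Freya ∩ Gita ∩ Gabriel ∩ Ben: ∅.
There is no time when everyone is free.
There is no common window, so the total is 0 minutes.

0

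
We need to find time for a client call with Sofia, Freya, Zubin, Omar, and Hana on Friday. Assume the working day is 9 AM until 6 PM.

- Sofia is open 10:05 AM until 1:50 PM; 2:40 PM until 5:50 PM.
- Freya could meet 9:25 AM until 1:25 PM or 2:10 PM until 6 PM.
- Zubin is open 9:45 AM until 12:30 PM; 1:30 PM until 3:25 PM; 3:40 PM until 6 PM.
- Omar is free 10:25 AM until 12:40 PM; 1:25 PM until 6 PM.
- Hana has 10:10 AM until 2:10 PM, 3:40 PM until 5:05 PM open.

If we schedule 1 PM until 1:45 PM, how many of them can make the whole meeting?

2

Sofia and Hana can make the full 13:00-13:45 slot — that's 2.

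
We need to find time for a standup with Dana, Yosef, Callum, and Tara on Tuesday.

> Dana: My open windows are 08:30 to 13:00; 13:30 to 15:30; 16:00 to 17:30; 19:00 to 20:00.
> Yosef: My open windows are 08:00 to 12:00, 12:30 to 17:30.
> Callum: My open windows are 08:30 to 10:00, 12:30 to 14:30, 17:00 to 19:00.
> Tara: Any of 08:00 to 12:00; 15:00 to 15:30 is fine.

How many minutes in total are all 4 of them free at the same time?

Dana ∩ Yosef: 08:30-12:00, 12:30-13:00, 13:30-15:30, 16:00-17:30.
Dana ∩ Yosef ∩ Callum: 08:30-10:00, 12:30-13:00, 13:30-14:30, 17:00-17:30.
Dana ∩ Yosef ∩ Callum ∩ Tara: 08:30-10:00.
That's a single block of 90 minutes.

90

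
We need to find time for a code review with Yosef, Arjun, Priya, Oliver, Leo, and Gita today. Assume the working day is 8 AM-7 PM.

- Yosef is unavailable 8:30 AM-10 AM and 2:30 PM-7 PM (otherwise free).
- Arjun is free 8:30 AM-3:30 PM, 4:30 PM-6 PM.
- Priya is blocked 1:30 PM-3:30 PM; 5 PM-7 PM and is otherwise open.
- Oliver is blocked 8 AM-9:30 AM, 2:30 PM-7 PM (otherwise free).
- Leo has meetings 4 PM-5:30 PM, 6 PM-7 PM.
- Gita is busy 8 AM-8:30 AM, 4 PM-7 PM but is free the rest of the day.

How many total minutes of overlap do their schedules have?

210

Yosef free: 08:00-08:30, 10:00-14:30 (invert busy blocks within the working day).
Arjun free: 08:30-15:30, 16:30-18:00.
Priya free: 08:00-13:30, 15:30-17:00 (invert busy blocks within the working day).
Oliver free: 09:30-14:30 (invert busy blocks within the working day).
Leo free: 08:00-16:00, 17:30-18:00 (invert busy blocks within the working day).
Gita free: 08:30-16:00 (invert busy blocks within the working day).
Yosef ∩ Arjun: 10:00-14:30.
Yosef ∩ Arjun ∩ Priya: 10:00-13:30.
Yosef ∩ Arjun ∩ Priya ∩ Oliver: 10:00-13:30.
Yosef ∩ Arjun ∩ Priya ∩ Oliver ∩ Leo: 10:00-13:30.
Yosef ∩ Arjun ∩ Priya ∩ Oliver ∩ Leo ∩ Gita: 10:00-13:30.
Those are the intersection windows.
That's a single block of 210 minutes.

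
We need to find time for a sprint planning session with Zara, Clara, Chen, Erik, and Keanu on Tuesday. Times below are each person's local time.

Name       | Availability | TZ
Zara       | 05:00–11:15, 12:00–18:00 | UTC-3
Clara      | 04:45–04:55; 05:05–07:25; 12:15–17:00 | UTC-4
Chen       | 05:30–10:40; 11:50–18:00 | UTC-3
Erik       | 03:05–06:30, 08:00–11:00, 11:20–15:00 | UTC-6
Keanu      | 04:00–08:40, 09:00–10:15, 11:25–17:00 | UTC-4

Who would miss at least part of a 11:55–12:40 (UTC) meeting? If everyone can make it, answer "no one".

Clara, Erik

Zara in UTC: 08:00-14:15, 15:00-21:00 (add 3h to convert from UTC-3).
Clara in UTC: 08:45-08:55, 09:05-11:25, 16:15-21:00 (add 4h to convert from UTC-4).
Chen in UTC: 08:30-13:40, 14:50-21:00 (add 3h to convert from UTC-3).
Erik in UTC: 09:05-12:30, 14:00-17:00, 17:20-21:00 (add 6h to convert from UTC-6).
Keanu in UTC: 08:00-12:40, 13:00-14:15, 15:25-21:00 (add 4h to convert from UTC-4).
Zara: free for 11:55-12:40. Clara: not fully free for 11:55-12:40. Chen: free for 11:55-12:40. Erik: not fully free for 11:55-12:40. Keanu: free for 11:55-12:40.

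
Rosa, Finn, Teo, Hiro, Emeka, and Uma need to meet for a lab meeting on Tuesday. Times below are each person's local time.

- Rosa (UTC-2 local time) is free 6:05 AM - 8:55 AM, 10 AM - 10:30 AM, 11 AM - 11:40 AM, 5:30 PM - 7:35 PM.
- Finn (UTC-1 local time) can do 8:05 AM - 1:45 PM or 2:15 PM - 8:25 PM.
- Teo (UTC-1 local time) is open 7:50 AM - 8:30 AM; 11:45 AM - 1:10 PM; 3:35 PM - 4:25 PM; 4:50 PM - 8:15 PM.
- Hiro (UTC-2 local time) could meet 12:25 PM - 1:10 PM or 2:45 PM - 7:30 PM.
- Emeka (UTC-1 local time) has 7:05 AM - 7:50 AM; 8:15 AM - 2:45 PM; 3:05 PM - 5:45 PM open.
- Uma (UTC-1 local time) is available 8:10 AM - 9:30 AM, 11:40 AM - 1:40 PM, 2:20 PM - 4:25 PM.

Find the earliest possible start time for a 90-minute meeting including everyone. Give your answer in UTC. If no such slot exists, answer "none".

Rosa in UTC: 08:05-10:55, 12:00-12:30, 13:00-13:40, 19:30-21:35 (add 2h to convert from UTC-2).
Finn in UTC: 09:05-14:45, 15:15-21:25 (add 1h to convert from UTC-1).
Teo in UTC: 08:50-09:30, 12:45-14:10, 16:35-17:25, 17:50-21:15 (add 1h to convert from UTC-1).
Hiro in UTC: 14:25-15:10, 16:45-21:30 (add 2h to convert from UTC-2).
Emeka in UTC: 08:05-08:50, 09:15-15:45, 16:05-18:45 (add 1h to convert from UTC-1).
Uma in UTC: 09:10-10:30, 12:40-14:40, 15:20-17:25 (add 1h to convert from UTC-1).
Rosa ∩ Finn: 09:05-10:55, 12:00-12:30, 13:00-13:40, 19:30-21:25.
Rosa ∩ Finn ∩ Teo: 09:05-09:30, 13:00-13:40, 19:30-21:15.
Rosa ∩ Finn ∩ Teo ∩ Hiro: 19:30-21:15.
Rosa ∩ Finn ∩ Teo ∩ Hiro ∩ Emeka: ∅.
Rosa ∩ Finn ∩ Teo ∩ Hiro ∩ Emeka ∩ Uma: ∅.
There is no time when everyone is free.
No common window is at least 90 minutes long.

none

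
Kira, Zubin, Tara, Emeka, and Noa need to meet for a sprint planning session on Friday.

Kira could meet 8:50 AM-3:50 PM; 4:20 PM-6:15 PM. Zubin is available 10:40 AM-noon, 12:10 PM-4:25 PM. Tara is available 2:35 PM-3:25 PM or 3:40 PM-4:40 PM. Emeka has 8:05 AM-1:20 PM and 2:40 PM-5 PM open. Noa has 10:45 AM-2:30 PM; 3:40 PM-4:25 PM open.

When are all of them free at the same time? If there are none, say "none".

Kira ∩ Zubin: 10:40-12:00, 12:10-15:50, 16:20-16:25.
Kira ∩ Zubin ∩ Tara: 14:35-15:25, 15:40-15:50, 16:20-16:25.
Kira ∩ Zubin ∩ Tara ∩ Emeka: 14:40-15:25, 15:40-15:50, 16:20-16:25.
Kira ∩ Zubin ∩ Tara ∩ Emeka ∩ Noa: 15:40-15:50, 16:20-16:25.

15:40-15:50, 16:20-16:25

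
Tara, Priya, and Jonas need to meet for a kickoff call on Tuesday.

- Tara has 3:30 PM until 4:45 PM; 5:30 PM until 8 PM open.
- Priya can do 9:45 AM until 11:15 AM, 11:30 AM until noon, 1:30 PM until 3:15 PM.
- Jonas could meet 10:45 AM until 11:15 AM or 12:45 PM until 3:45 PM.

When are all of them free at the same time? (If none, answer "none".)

Tara ∩ Priya: ∅.
Tara ∩ Priya ∩ Jonas: ∅.
There is no time when everyone is free.

none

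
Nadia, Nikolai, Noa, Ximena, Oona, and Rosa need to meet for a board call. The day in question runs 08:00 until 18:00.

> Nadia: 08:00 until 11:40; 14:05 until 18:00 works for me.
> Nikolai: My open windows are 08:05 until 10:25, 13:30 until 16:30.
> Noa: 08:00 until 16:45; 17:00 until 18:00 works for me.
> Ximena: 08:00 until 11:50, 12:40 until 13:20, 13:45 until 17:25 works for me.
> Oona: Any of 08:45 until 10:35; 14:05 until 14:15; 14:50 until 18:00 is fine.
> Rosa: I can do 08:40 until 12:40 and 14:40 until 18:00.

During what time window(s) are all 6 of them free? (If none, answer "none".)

08:45-10:25, 14:50-16:30

Nadia ∩ Nikolai: 08:05-10:25, 14:05-16:30.
Nadia ∩ Nikolai ∩ Noa: 08:05-10:25, 14:05-16:30.
Nadia ∩ Nikolai ∩ Noa ∩ Ximena: 08:05-10:25, 14:05-16:30.
Nadia ∩ Nikolai ∩ Noa ∩ Ximena ∩ Oona: 08:45-10:25, 14:05-14:15, 14:50-16:30.
Nadia ∩ Nikolai ∩ Noa ∩ Ximena ∩ Oona ∩ Rosa: 08:45-10:25, 14:50-16:30.
Those are the intersection windows.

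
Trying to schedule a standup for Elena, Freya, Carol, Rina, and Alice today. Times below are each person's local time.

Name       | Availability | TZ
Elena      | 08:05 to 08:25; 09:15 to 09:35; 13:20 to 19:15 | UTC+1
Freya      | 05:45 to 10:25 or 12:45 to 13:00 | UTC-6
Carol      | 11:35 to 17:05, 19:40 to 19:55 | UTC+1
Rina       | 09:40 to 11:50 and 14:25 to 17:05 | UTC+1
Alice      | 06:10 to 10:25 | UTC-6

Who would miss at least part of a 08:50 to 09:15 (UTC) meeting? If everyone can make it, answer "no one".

Elena in UTC: 07:05-07:25, 08:15-08:35, 12:20-18:15 (subtract 1h to convert from UTC+1).
Freya in UTC: 11:45-16:25, 18:45-19:00 (add 6h to convert from UTC-6).
Carol in UTC: 10:35-16:05, 18:40-18:55 (subtract 1h to convert from UTC+1).
Rina in UTC: 08:40-10:50, 13:25-16:05 (subtract 1h to convert from UTC+1).
Alice in UTC: 12:10-16:25 (add 6h to convert from UTC-6).
Elena: not fully free for 08:50-09:15. Freya: not fully free for 08:50-09:15. Carol: not fully free for 08:50-09:15. Rina: free for 08:50-09:15. Alice: not fully free for 08:50-09:15.

Alice, Carol, Elena, Freya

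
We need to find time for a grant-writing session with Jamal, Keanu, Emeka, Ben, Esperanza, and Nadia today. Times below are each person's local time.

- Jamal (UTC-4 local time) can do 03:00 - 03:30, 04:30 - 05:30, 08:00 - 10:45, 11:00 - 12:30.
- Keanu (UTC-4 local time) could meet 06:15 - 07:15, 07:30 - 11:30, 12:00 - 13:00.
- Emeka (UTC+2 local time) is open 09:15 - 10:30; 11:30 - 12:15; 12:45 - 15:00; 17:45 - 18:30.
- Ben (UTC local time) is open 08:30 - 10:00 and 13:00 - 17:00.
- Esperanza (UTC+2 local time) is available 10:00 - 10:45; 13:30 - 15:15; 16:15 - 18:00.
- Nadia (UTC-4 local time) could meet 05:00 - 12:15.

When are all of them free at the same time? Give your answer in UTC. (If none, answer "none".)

Jamal in UTC: 07:00-07:30, 08:30-09:30, 12:00-14:45, 15:00-16:30 (add 4h to convert from UTC-4).
Keanu in UTC: 10:15-11:15, 11:30-15:30, 16:00-17:00 (add 4h to convert from UTC-4).
Emeka in UTC: 07:15-08:30, 09:30-10:15, 10:45-13:00, 15:45-16:30 (subtract 2h to convert from UTC+2).
Ben in UTC: 08:30-10:00, 13:00-17:00.
Esperanza in UTC: 08:00-08:45, 11:30-13:15, 14:15-16:00 (subtract 2h to convert from UTC+2).
Nadia in UTC: 09:00-16:15 (add 4h to convert from UTC-4).
Jamal ∩ Keanu: 12:00-14:45, 15:00-15:30, 16:00-16:30.
Jamal ∩ Keanu ∩ Emeka: 12:00-13:00, 16:00-16:30.
Jamal ∩ Keanu ∩ Emeka ∩ Ben: 16:00-16:30.
Jamal ∩ Keanu ∩ Emeka ∩ Ben ∩ Esperanza: ∅.
Jamal ∩ Keanu ∩ Emeka ∩ Ben ∩ Esperanza ∩ Nadia: ∅.
There is no time when everyone is free.

none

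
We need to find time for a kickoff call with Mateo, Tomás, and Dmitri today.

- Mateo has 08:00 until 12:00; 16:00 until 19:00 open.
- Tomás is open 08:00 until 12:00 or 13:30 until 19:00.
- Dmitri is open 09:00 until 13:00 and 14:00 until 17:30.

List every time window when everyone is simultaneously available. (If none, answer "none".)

09:00-12:00, 16:00-17:30

Mateo ∩ Tomás: 08:00-12:00, 16:00-19:00.
Mateo ∩ Tomás ∩ Dmitri: 09:00-12:00, 16:00-17:30.
So the common availability across everyone is 09:00-12:00, 16:00-17:30.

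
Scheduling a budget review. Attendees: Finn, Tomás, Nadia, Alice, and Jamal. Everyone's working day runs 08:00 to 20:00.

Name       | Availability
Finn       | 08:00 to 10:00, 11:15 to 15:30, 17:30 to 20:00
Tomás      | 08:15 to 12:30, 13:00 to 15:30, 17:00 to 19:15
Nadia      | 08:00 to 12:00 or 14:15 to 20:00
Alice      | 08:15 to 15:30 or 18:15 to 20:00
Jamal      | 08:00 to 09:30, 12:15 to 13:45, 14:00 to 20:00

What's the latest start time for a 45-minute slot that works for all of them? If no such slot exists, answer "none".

Finn ∩ Tomás: 08:15-10:00, 11:15-12:30, 13:00-15:30, 17:30-19:15.
Finn ∩ Tomás ∩ Nadia: 08:15-10:00, 11:15-12:00, 14:15-15:30, 17:30-19:15.
Finn ∩ Tomás ∩ Nadia ∩ Alice: 08:15-10:00, 11:15-12:00, 14:15-15:30, 18:15-19:15.
Finn ∩ Tomás ∩ Nadia ∩ Alice ∩ Jamal: 08:15-09:30, 14:15-15:30, 18:15-19:15.
So the common availability across everyone is 08:15-09:30, 14:15-15:30, 18:15-19:15.
The last common window of at least 45 minutes is 18:15-19:15; a 45-minute meeting can start as late as 18:30 and still end by 19:15.

18:30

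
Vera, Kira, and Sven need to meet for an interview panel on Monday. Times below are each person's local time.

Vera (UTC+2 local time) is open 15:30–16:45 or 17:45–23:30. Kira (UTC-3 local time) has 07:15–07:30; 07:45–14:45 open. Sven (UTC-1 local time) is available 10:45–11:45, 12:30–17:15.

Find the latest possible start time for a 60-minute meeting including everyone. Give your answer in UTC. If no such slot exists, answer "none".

16:45

Vera in UTC: 13:30-14:45, 15:45-21:30 (subtract 2h to convert from UTC+2).
Kira in UTC: 10:15-10:30, 10:45-17:45 (add 3h to convert from UTC-3).
Sven in UTC: 11:45-12:45, 13:30-18:15 (add 1h to convert from UTC-1).
Vera ∩ Kira: 13:30-14:45, 15:45-17:45.
Vera ∩ Kira ∩ Sven: 13:30-14:45, 15:45-17:45.
Those are the intersection windows.
The last common window of at least 60 minutes is 15:45-17:45; a 60-minute meeting can start as late as 16:45 and still end by 17:45.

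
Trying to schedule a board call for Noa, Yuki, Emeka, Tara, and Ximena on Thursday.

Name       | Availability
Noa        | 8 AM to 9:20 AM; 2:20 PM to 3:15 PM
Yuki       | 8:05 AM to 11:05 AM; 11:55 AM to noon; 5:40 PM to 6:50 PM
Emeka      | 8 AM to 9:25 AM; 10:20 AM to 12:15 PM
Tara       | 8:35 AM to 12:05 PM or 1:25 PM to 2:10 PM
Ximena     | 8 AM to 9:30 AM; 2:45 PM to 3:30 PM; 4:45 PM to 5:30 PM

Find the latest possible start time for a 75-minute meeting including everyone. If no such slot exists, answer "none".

Noa ∩ Yuki: 08:05-09:20.
Noa ∩ Yuki ∩ Emeka: 08:05-09:20.
Noa ∩ Yuki ∩ Emeka ∩ Tara: 08:35-09:20.
Noa ∩ Yuki ∩ Emeka ∩ Tara ∩ Ximena: 08:35-09:20.
No common window is at least 75 minutes long.

none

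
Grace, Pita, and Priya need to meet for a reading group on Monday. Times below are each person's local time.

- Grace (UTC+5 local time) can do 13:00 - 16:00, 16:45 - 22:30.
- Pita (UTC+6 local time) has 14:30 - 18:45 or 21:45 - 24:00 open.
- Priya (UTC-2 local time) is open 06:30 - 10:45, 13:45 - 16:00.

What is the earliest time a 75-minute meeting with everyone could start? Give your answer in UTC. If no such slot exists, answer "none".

Grace in UTC: 08:00-11:00, 11:45-17:30 (subtract 5h to convert from UTC+5).
Pita in UTC: 08:30-12:45, 15:45-18:00 (subtract 6h to convert from UTC+6).
Priya in UTC: 08:30-12:45, 15:45-18:00 (add 2h to convert from UTC-2).
Grace ∩ Pita: 08:30-11:00, 11:45-12:45, 15:45-17:30.
Grace ∩ Pita ∩ Priya: 08:30-11:00, 11:45-12:45, 15:45-17:30.
The first common window of at least 75 minutes is 08:30-11:00, so the earliest start is 08:30.

08:30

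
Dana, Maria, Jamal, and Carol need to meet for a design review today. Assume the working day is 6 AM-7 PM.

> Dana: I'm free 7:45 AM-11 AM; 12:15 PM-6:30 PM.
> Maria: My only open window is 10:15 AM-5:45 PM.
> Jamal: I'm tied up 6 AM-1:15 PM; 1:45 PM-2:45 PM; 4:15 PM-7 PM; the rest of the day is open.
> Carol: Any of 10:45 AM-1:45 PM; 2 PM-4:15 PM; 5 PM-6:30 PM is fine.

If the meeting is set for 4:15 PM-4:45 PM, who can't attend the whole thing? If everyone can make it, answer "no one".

Dana free: 07:45-11:00, 12:15-18:30.
Maria free: 10:15-17:45.
Jamal free: 13:15-13:45, 14:45-16:15 (invert busy blocks within the working day).
Carol free: 10:45-13:45, 14:00-16:15, 17:00-18:30.
Dana: free for 16:15-16:45. Maria: free for 16:15-16:45. Jamal: not fully free for 16:15-16:45. Carol: not fully free for 16:15-16:45.

Carol, Jamal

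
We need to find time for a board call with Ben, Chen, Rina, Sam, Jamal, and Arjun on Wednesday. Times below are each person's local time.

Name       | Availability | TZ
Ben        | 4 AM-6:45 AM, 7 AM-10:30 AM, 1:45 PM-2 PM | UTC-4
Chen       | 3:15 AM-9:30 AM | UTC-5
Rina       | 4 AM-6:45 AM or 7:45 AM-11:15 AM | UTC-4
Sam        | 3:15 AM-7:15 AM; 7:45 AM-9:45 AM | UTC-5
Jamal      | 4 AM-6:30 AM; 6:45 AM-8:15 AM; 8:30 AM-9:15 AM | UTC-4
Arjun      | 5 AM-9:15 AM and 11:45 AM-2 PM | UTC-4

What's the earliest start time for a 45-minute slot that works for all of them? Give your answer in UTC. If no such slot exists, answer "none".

Ben in UTC: 08:00-10:45, 11:00-14:30, 17:45-18:00 (add 4h to convert from UTC-4).
Chen in UTC: 08:15-14:30 (add 5h to convert from UTC-5).
Rina in UTC: 08:00-10:45, 11:45-15:15 (add 4h to convert from UTC-4).
Sam in UTC: 08:15-12:15, 12:45-14:45 (add 5h to convert from UTC-5).
Jamal in UTC: 08:00-10:30, 10:45-12:15, 12:30-13:15 (add 4h to convert from UTC-4).
Arjun in UTC: 09:00-13:15, 15:45-18:00 (add 4h to convert from UTC-4).
Ben ∩ Chen: 08:15-10:45, 11:00-14:30.
Ben ∩ Chen ∩ Rina: 08:15-10:45, 11:45-14:30.
Ben ∩ Chen ∩ Rina ∩ Sam: 08:15-10:45, 11:45-12:15, 12:45-14:30.
Ben ∩ Chen ∩ Rina ∩ Sam ∩ Jamal: 08:15-10:30, 11:45-12:15, 12:45-13:15.
Ben ∩ Chen ∩ Rina ∩ Sam ∩ Jamal ∩ Arjun: 09:00-10:30, 11:45-12:15, 12:45-13:15.
The first common window of at least 45 minutes is 09:00-10:30, so the earliest start is 09:00.

09:00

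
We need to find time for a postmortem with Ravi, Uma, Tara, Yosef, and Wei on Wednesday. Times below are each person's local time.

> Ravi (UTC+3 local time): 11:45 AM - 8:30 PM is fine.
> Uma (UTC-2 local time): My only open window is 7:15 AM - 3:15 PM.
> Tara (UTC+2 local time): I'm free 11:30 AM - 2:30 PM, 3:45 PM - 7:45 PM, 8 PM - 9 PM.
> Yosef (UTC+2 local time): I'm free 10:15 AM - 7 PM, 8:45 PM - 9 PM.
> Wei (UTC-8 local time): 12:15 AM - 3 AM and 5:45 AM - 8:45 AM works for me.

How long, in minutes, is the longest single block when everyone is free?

Ravi in UTC: 08:45-17:30 (subtract 3h to convert from UTC+3).
Uma in UTC: 09:15-17:15 (add 2h to convert from UTC-2).
Tara in UTC: 09:30-12:30, 13:45-17:45, 18:00-19:00 (subtract 2h to convert from UTC+2).
Yosef in UTC: 08:15-17:00, 18:45-19:00 (subtract 2h to convert from UTC+2).
Wei in UTC: 08:15-11:00, 13:45-16:45 (add 8h to convert from UTC-8).
Ravi ∩ Uma: 09:15-17:15.
Ravi ∩ Uma ∩ Tara: 09:30-12:30, 13:45-17:15.
Ravi ∩ Uma ∩ Tara ∩ Yosef: 09:30-12:30, 13:45-17:00.
Ravi ∩ Uma ∩ Tara ∩ Yosef ∩ Wei: 09:30-11:00, 13:45-16:45.
The longest is 13:45-16:45 at 180 minutes.

180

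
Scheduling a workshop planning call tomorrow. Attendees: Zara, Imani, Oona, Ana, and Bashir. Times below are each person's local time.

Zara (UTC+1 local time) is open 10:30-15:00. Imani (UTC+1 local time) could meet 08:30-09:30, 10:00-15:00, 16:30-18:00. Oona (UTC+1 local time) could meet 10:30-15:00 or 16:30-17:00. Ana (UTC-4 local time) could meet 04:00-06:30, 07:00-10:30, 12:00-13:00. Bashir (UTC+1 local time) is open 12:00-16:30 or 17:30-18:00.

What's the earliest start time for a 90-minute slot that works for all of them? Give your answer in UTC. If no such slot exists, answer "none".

Zara in UTC: 09:30-14:00 (subtract 1h to convert from UTC+1).
Imani in UTC: 07:30-08:30, 09:00-14:00, 15:30-17:00 (subtract 1h to convert from UTC+1).
Oona in UTC: 09:30-14:00, 15:30-16:00 (subtract 1h to convert from UTC+1).
Ana in UTC: 08:00-10:30, 11:00-14:30, 16:00-17:00 (add 4h to convert from UTC-4).
Bashir in UTC: 11:00-15:30, 16:30-17:00 (subtract 1h to convert from UTC+1).
Zara ∩ Imani: 09:30-14:00.
Zara ∩ Imani ∩ Oona: 09:30-14:00.
Zara ∩ Imani ∩ Oona ∩ Ana: 09:30-10:30, 11:00-14:00.
Zara ∩ Imani ∩ Oona ∩ Ana ∩ Bashir: 11:00-14:00.
The first common window of at least 90 minutes is 11:00-14:00, so the earliest start is 11:00.

11:00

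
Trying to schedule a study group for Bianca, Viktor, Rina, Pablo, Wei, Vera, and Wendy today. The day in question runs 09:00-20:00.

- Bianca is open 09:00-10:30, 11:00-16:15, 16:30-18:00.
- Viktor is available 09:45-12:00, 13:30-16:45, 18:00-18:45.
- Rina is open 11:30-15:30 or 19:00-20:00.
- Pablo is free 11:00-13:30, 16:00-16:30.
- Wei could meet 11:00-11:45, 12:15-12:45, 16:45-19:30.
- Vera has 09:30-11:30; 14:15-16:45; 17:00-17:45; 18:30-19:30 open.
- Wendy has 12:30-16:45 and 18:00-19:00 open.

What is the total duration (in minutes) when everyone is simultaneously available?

0

Bianca ∩ Viktor: 09:45-10:30, 11:00-12:00, 13:30-16:15, 16:30-16:45.
Bianca ∩ Viktor ∩ Rina: 11:30-12:00, 13:30-15:30.
Bianca ∩ Viktor ∩ Rina ∩ Pablo: 11:30-12:00.
Bianca ∩ Viktor ∩ Rina ∩ Pablo ∩ Wei: 11:30-11:45.
Bianca ∩ Viktor ∩ Rina ∩ Pablo ∩ Wei ∩ Vera: ∅.
Bianca ∩ Viktor ∩ Rina ∩ Pablo ∩ Wei ∩ Vera ∩ Wendy: ∅.
There is no time when everyone is free.
There is no common window, so the total is 0 minutes.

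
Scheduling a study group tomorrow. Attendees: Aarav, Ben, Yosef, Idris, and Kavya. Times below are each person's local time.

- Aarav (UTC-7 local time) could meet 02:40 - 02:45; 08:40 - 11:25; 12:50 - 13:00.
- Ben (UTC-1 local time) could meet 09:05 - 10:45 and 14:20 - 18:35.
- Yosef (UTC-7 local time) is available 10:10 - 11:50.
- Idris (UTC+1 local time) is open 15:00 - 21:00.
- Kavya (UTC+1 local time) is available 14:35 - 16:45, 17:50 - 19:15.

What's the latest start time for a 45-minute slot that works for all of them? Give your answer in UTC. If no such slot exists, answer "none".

17:30

Aarav in UTC: 09:40-09:45, 15:40-18:25, 19:50-20:00 (add 7h to convert from UTC-7).
Ben in UTC: 10:05-11:45, 15:20-19:35 (add 1h to convert from UTC-1).
Yosef in UTC: 17:10-18:50 (add 7h to convert from UTC-7).
Idris in UTC: 14:00-20:00 (subtract 1h to convert from UTC+1).
Kavya in UTC: 13:35-15:45, 16:50-18:15 (subtract 1h to convert from UTC+1).
Aarav ∩ Ben: 15:40-18:25.
Aarav ∩ Ben ∩ Yosef: 17:10-18:25.
Aarav ∩ Ben ∩ Yosef ∩ Idris: 17:10-18:25.
Aarav ∩ Ben ∩ Yosef ∩ Idris ∩ Kavya: 17:10-18:15.
The last common window of at least 45 minutes is 17:10-18:15; a 45-minute meeting can start as late as 17:30 and still end by 18:15.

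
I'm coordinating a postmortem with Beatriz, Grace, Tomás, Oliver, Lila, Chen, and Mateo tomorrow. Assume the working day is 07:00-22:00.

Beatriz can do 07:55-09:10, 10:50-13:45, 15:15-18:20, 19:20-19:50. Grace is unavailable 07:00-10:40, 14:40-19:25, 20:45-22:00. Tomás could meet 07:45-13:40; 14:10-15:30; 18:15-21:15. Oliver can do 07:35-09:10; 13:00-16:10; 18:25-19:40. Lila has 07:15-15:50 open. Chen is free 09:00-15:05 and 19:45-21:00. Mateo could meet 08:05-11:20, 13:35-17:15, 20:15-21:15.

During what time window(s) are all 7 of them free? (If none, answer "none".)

13:35-13:40

Beatriz free: 07:55-09:10, 10:50-13:45, 15:15-18:20, 19:20-19:50.
Grace free: 10:40-14:40, 19:25-20:45 (invert busy blocks within the working day).
Tomás free: 07:45-13:40, 14:10-15:30, 18:15-21:15.
Oliver free: 07:35-09:10, 13:00-16:10, 18:25-19:40.
Lila free: 07:15-15:50.
Chen free: 09:00-15:05, 19:45-21:00.
Mateo free: 08:05-11:20, 13:35-17:15, 20:15-21:15.
Beatriz ∩ Grace: 10:50-13:45, 19:25-19:50.
Beatriz ∩ Grace ∩ Tomás: 10:50-13:40, 19:25-19:50.
Beatriz ∩ Grace ∩ Tomás ∩ Oliver: 13:00-13:40, 19:25-19:40.
Beatriz ∩ Grace ∩ Tomás ∩ Oliver ∩ Lila: 13:00-13:40.
Beatriz ∩ Grace ∩ Tomás ∩ Oliver ∩ Lila ∩ Chen: 13:00-13:40.
Beatriz ∩ Grace ∩ Tomás ∩ Oliver ∩ Lila ∩ Chen ∩ Mateo: 13:35-13:40.
So the common availability across everyone is 13:35-13:40.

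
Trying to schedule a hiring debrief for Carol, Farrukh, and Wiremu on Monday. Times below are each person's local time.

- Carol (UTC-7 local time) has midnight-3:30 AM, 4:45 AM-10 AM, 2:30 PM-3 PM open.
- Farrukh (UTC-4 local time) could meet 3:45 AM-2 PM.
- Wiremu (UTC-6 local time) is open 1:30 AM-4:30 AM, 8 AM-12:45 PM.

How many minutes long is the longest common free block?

Carol in UTC: 07:00-10:30, 11:45-17:00, 21:30-22:00 (add 7h to convert from UTC-7).
Farrukh in UTC: 07:45-18:00 (add 4h to convert from UTC-4).
Wiremu in UTC: 07:30-10:30, 14:00-18:45 (add 6h to convert from UTC-6).
Carol ∩ Farrukh: 07:45-10:30, 11:45-17:00.
Carol ∩ Farrukh ∩ Wiremu: 07:45-10:30, 14:00-17:00.
So the common availability across everyone is 07:45-10:30, 14:00-17:00.
The longest is 14:00-17:00 at 180 minutes.

180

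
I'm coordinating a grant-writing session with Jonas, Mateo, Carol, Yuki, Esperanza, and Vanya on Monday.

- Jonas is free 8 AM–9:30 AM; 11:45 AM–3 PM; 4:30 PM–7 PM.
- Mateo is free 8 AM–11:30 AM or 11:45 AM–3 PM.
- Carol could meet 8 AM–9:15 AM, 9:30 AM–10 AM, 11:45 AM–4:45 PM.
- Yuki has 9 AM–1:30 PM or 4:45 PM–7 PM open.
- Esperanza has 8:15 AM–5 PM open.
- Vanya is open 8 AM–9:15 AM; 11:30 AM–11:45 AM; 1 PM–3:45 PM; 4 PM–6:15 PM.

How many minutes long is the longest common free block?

30

Jonas ∩ Mateo: 08:00-09:30, 11:45-15:00.
Jonas ∩ Mateo ∩ Carol: 08:00-09:15, 11:45-15:00.
Jonas ∩ Mateo ∩ Carol ∩ Yuki: 09:00-09:15, 11:45-13:30.
Jonas ∩ Mateo ∩ Carol ∩ Yuki ∩ Esperanza: 09:00-09:15, 11:45-13:30.
Jonas ∩ Mateo ∩ Carol ∩ Yuki ∩ Esperanza ∩ Vanya: 09:00-09:15, 13:00-13:30.
Those are the intersection windows.
The longest is 13:00-13:30 at 30 minutes.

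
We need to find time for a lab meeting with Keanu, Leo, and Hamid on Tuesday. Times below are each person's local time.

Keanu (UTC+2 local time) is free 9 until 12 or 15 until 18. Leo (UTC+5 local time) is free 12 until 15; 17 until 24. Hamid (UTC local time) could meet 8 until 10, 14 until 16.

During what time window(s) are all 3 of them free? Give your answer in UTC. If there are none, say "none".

08:00-10:00, 14:00-16:00

Keanu in UTC: 07:00-10:00, 13:00-16:00 (subtract 2h to convert from UTC+2).
Leo in UTC: 07:00-10:00, 12:00-19:00 (subtract 5h to convert from UTC+5).
Hamid in UTC: 08:00-10:00, 14:00-16:00.
Keanu ∩ Leo: 07:00-10:00, 13:00-16:00.
Keanu ∩ Leo ∩ Hamid: 08:00-10:00, 14:00-16:00.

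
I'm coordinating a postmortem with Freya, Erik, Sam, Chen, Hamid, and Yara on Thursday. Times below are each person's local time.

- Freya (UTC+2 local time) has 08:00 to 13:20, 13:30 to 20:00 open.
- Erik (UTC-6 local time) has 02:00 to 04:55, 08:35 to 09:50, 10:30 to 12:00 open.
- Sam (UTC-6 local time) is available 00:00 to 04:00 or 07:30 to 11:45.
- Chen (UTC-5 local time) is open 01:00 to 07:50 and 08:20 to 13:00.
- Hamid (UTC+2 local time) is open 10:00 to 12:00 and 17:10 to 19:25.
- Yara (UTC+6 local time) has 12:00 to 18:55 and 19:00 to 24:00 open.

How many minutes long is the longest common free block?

120

Freya in UTC: 06:00-11:20, 11:30-18:00 (subtract 2h to convert from UTC+2).
Erik in UTC: 08:00-10:55, 14:35-15:50, 16:30-18:00 (add 6h to convert from UTC-6).
Sam in UTC: 06:00-10:00, 13:30-17:45 (add 6h to convert from UTC-6).
Chen in UTC: 06:00-12:50, 13:20-18:00 (add 5h to convert from UTC-5).
Hamid in UTC: 08:00-10:00, 15:10-17:25 (subtract 2h to convert from UTC+2).
Yara in UTC: 06:00-12:55, 13:00-18:00 (subtract 6h to convert from UTC+6).
Freya ∩ Erik: 08:00-10:55, 14:35-15:50, 16:30-18:00.
Freya ∩ Erik ∩ Sam: 08:00-10:00, 14:35-15:50, 16:30-17:45.
Freya ∩ Erik ∩ Sam ∩ Chen: 08:00-10:00, 14:35-15:50, 16:30-17:45.
Freya ∩ Erik ∩ Sam ∩ Chen ∩ Hamid: 08:00-10:00, 15:10-15:50, 16:30-17:25.
Freya ∩ Erik ∩ Sam ∩ Chen ∩ Hamid ∩ Yara: 08:00-10:00, 15:10-15:50, 16:30-17:25.
So the common availability across everyone is 08:00-10:00, 15:10-15:50, 16:30-17:25.
The longest is 08:00-10:00 at 120 minutes.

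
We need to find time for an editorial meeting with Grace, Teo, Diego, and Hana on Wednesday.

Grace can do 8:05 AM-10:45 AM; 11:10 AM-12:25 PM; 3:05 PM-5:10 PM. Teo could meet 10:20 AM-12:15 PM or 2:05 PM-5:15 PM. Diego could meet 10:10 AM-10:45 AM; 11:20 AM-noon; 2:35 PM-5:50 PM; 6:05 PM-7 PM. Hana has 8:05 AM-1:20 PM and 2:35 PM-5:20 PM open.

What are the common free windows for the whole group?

10:20-10:45, 11:20-12:00, 15:05-17:10

Grace ∩ Teo: 10:20-10:45, 11:10-12:15, 15:05-17:10.
Grace ∩ Teo ∩ Diego: 10:20-10:45, 11:20-12:00, 15:05-17:10.
Grace ∩ Teo ∩ Diego ∩ Hana: 10:20-10:45, 11:20-12:00, 15:05-17:10.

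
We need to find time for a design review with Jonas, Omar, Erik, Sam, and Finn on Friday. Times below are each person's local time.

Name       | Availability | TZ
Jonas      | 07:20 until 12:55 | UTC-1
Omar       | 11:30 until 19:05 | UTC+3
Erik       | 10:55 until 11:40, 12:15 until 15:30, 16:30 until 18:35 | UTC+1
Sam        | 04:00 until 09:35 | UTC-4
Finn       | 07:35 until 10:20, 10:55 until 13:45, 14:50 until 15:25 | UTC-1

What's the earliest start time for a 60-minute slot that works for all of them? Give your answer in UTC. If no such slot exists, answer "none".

Jonas in UTC: 08:20-13:55 (add 1h to convert from UTC-1).
Omar in UTC: 08:30-16:05 (subtract 3h to convert from UTC+3).
Erik in UTC: 09:55-10:40, 11:15-14:30, 15:30-17:35 (subtract 1h to convert from UTC+1).
Sam in UTC: 08:00-13:35 (add 4h to convert from UTC-4).
Finn in UTC: 08:35-11:20, 11:55-14:45, 15:50-16:25 (add 1h to convert from UTC-1).
Jonas ∩ Omar: 08:30-13:55.
Jonas ∩ Omar ∩ Erik: 09:55-10:40, 11:15-13:55.
Jonas ∩ Omar ∩ Erik ∩ Sam: 09:55-10:40, 11:15-13:35.
Jonas ∩ Omar ∩ Erik ∩ Sam ∩ Finn: 09:55-10:40, 11:15-11:20, 11:55-13:35.
Those are the intersection windows.
The first common window of at least 60 minutes is 11:55-13:35, so the earliest start is 11:55.

11:55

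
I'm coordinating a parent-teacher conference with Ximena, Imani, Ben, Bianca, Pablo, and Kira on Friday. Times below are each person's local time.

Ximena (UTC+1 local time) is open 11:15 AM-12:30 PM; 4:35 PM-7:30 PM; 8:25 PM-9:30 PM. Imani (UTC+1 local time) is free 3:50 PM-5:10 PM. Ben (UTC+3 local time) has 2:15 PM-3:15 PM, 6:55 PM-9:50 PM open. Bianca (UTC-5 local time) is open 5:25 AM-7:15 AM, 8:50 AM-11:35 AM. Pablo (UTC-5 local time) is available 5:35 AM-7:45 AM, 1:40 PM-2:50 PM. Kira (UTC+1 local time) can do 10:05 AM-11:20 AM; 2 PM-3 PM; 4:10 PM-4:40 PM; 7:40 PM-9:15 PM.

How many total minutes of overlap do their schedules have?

0

Ximena in UTC: 10:15-11:30, 15:35-18:30, 19:25-20:30 (subtract 1h to convert from UTC+1).
Imani in UTC: 14:50-16:10 (subtract 1h to convert from UTC+1).
Ben in UTC: 11:15-12:15, 15:55-18:50 (subtract 3h to convert from UTC+3).
Bianca in UTC: 10:25-12:15, 13:50-16:35 (add 5h to convert from UTC-5).
Pablo in UTC: 10:35-12:45, 18:40-19:50 (add 5h to convert from UTC-5).
Kira in UTC: 09:05-10:20, 13:00-14:00, 15:10-15:40, 18:40-20:15 (subtract 1h to convert from UTC+1).
Ximena ∩ Imani: 15:35-16:10.
Ximena ∩ Imani ∩ Ben: 15:55-16:10.
Ximena ∩ Imani ∩ Ben ∩ Bianca: 15:55-16:10.
Ximena ∩ Imani ∩ Ben ∩ Bianca ∩ Pablo: ∅.
Ximena ∩ Imani ∩ Ben ∩ Bianca ∩ Pablo ∩ Kira: ∅.
There is no time when everyone is free.
There is no common window, so the total is 0 minutes.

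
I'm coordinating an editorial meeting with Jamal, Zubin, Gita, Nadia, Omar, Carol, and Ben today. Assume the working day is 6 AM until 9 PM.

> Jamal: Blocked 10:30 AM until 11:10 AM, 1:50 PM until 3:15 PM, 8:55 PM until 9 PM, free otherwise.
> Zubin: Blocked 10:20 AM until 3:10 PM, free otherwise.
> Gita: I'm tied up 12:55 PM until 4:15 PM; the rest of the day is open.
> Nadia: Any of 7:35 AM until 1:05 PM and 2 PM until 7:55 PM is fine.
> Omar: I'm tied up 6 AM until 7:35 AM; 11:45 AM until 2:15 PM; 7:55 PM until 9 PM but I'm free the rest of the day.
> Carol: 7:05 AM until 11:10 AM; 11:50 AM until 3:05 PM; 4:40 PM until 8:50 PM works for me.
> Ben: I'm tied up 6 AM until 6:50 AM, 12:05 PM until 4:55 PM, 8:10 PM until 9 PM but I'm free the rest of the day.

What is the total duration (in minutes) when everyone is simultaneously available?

Jamal free: 06:00-10:30, 11:10-13:50, 15:15-20:55 (invert busy blocks within the working day).
Zubin free: 06:00-10:20, 15:10-21:00 (invert busy blocks within the working day).
Gita free: 06:00-12:55, 16:15-21:00 (invert busy blocks within the working day).
Nadia free: 07:35-13:05, 14:00-19:55.
Omar free: 07:35-11:45, 14:15-19:55 (invert busy blocks within the working day).
Carol free: 07:05-11:10, 11:50-15:05, 16:40-20:50.
Ben free: 06:50-12:05, 16:55-20:10 (invert busy blocks within the working day).
Jamal ∩ Zubin: 06:00-10:20, 15:15-20:55.
Jamal ∩ Zubin ∩ Gita: 06:00-10:20, 16:15-20:55.
Jamal ∩ Zubin ∩ Gita ∩ Nadia: 07:35-10:20, 16:15-19:55.
Jamal ∩ Zubin ∩ Gita ∩ Nadia ∩ Omar: 07:35-10:20, 16:15-19:55.
Jamal ∩ Zubin ∩ Gita ∩ Nadia ∩ Omar ∩ Carol: 07:35-10:20, 16:40-19:55.
Jamal ∩ Zubin ∩ Gita ∩ Nadia ∩ Omar ∩ Carol ∩ Ben: 07:35-10:20, 16:55-19:55.
So the common availability across everyone is 07:35-10:20, 16:55-19:55.
Summing the common windows: 165 + 180 = 345 minutes.

345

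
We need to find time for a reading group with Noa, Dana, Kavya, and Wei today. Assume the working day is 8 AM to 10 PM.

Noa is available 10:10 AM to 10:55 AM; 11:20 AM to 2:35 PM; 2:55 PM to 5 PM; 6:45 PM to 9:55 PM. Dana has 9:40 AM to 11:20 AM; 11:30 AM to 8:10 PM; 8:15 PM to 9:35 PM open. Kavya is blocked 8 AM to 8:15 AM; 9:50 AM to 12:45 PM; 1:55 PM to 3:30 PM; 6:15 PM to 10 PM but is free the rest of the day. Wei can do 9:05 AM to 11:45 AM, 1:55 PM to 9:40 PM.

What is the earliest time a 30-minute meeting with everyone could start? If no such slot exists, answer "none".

Noa free: 10:10-10:55, 11:20-14:35, 14:55-17:00, 18:45-21:55.
Dana free: 09:40-11:20, 11:30-20:10, 20:15-21:35.
Kavya free: 08:15-09:50, 12:45-13:55, 15:30-18:15 (invert busy blocks within the working day).
Wei free: 09:05-11:45, 13:55-21:40.
Noa ∩ Dana: 10:10-10:55, 11:30-14:35, 14:55-17:00, 18:45-20:10, 20:15-21:35.
Noa ∩ Dana ∩ Kavya: 12:45-13:55, 15:30-17:00.
Noa ∩ Dana ∩ Kavya ∩ Wei: 15:30-17:00.
So the common availability across everyone is 15:30-17:00.
The first common window of at least 30 minutes is 15:30-17:00, so the earliest start is 15:30.

15:30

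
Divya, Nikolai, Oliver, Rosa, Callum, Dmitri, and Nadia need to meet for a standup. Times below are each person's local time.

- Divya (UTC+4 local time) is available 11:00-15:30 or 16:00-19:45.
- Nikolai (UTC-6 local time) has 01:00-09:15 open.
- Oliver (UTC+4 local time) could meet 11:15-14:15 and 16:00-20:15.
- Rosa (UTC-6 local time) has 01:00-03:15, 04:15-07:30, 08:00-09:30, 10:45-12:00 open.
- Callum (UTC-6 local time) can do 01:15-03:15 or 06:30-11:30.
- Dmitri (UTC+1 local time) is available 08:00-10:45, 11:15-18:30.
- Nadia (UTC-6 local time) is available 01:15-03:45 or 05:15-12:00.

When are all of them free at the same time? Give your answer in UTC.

07:15-09:15, 12:30-13:30, 14:00-15:15

Divya in UTC: 07:00-11:30, 12:00-15:45 (subtract 4h to convert from UTC+4).
Nikolai in UTC: 07:00-15:15 (add 6h to convert from UTC-6).
Oliver in UTC: 07:15-10:15, 12:00-16:15 (subtract 4h to convert from UTC+4).
Rosa in UTC: 07:00-09:15, 10:15-13:30, 14:00-15:30, 16:45-18:00 (add 6h to convert from UTC-6).
Callum in UTC: 07:15-09:15, 12:30-17:30 (add 6h to convert from UTC-6).
Dmitri in UTC: 07:00-09:45, 10:15-17:30 (subtract 1h to convert from UTC+1).
Nadia in UTC: 07:15-09:45, 11:15-18:00 (add 6h to convert from UTC-6).
Divya ∩ Nikolai: 07:00-11:30, 12:00-15:15.
Divya ∩ Nikolai ∩ Oliver: 07:15-10:15, 12:00-15:15.
Divya ∩ Nikolai ∩ Oliver ∩ Rosa: 07:15-09:15, 12:00-13:30, 14:00-15:15.
Divya ∩ Nikolai ∩ Oliver ∩ Rosa ∩ Callum: 07:15-09:15, 12:30-13:30, 14:00-15:15.
Divya ∩ Nikolai ∩ Oliver ∩ Rosa ∩ Callum ∩ Dmitri: 07:15-09:15, 12:30-13:30, 14:00-15:15.
Divya ∩ Nikolai ∩ Oliver ∩ Rosa ∩ Callum ∩ Dmitri ∩ Nadia: 07:15-09:15, 12:30-13:30, 14:00-15:15.
So the common availability across everyone is 07:15-09:15, 12:30-13:30, 14:00-15:15.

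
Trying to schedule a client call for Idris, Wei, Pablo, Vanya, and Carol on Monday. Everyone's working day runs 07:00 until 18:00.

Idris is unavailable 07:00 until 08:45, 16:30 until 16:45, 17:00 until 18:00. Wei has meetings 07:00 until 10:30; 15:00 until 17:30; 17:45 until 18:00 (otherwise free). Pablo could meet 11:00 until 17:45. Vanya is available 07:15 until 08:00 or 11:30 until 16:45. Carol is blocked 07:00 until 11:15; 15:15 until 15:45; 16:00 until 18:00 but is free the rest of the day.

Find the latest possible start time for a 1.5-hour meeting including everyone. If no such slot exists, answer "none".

13:30

Idris free: 08:45-16:30, 16:45-17:00 (invert busy blocks within the working day).
Wei free: 10:30-15:00, 17:30-17:45 (invert busy blocks within the working day).
Pablo free: 11:00-17:45.
Vanya free: 07:15-08:00, 11:30-16:45.
Carol free: 11:15-15:15, 15:45-16:00 (invert busy blocks within the working day).
Idris ∩ Wei: 10:30-15:00.
Idris ∩ Wei ∩ Pablo: 11:00-15:00.
Idris ∩ Wei ∩ Pablo ∩ Vanya: 11:30-15:00.
Idris ∩ Wei ∩ Pablo ∩ Vanya ∩ Carol: 11:30-15:00.
The last common window of at least 90 minutes is 11:30-15:00; a 90-minute meeting can start as late as 13:30 and still end by 15:00.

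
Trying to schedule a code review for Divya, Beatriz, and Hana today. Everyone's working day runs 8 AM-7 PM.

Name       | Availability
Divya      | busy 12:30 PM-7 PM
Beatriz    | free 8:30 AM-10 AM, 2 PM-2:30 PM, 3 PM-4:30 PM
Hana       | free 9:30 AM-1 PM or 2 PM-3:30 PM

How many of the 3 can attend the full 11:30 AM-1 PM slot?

1

Divya free: 08:00-12:30 (invert busy blocks within the working day).
Beatriz free: 08:30-10:00, 14:00-14:30, 15:00-16:30.
Hana free: 09:30-13:00, 14:00-15:30.
Hana can make the full 11:30-13:00 slot — that's 1.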